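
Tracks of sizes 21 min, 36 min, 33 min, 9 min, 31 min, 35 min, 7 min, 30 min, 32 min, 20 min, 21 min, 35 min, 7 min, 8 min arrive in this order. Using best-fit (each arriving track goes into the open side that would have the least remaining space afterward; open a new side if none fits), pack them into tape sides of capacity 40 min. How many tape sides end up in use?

10

  21 → side 1 (new)  [load 21/40]
  36 → side 2 (new)  [load 36/40]
  33 → side 3 (new)  [load 33/40]
  9 → side 1  [load 30/40]
  31 → side 4 (new)  [load 31/40]
  35 → side 5 (new)  [load 35/40]
  7 → side 3  [load 40/40]
  30 → side 6 (new)  [load 30/40]
  32 → side 7 (new)  [load 32/40]
  20 → side 8 (new)  [load 20/40]
  21 → side 9 (new)  [load 21/40]
  35 → side 10 (new)  [load 35/40]
  7 → side 7  [load 39/40]
  8 → side 4  [load 39/40]
10 tape sides opened.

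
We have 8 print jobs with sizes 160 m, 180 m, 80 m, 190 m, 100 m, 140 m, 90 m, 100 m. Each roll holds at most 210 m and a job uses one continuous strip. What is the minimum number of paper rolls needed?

Total = 190 + 180 + 160 + 140 + 100 + 100 + 90 + 80 = 1040 m.
Lower bound: ⌈1040/210⌉ = 5 paper rolls.
A packing using 6 paper rolls:
  roll 1: 190 = 190
  roll 2: 180 = 180
  roll 3: 160 = 160
  roll 4: 140 = 140
  roll 5: 100 + 100 = 200
  roll 6: 90 + 80 = 170
No arrangement into 5 paper rolls stays within capacity, so 6 is optimal.

6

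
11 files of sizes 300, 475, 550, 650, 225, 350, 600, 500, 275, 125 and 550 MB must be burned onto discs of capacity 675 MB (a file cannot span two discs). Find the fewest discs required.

8

Total = 650 + 600 + 550 + 550 + 500 + 475 + 350 + 300 + 275 + 225 + 125 = 4600 MB.
Lower bound: ⌈4600/675⌉ = 7 discs.
A packing using 8 discs:
  disc 1: 650 = 650
  disc 2: 600 = 600
  disc 3: 550 + 125 = 675
  disc 4: 550 = 550
  disc 5: 500 = 500
  disc 6: 475 = 475
  disc 7: 350 + 300 = 650
  disc 8: 275 + 225 = 500
No arrangement into 7 discs stays within capacity, so 8 is optimal.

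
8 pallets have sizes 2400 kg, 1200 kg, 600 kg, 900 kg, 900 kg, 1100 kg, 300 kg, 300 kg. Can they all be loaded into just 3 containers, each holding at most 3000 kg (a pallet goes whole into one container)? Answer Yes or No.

A valid assignment using 3 containers:
  container 1: 2400 + 600 = 3000
  container 2: 1200 + 1100 + 300 + 300 = 2900
  container 3: 900 + 900 = 1800
Every load is within 3000 kg, so 3 containers suffice.

Yes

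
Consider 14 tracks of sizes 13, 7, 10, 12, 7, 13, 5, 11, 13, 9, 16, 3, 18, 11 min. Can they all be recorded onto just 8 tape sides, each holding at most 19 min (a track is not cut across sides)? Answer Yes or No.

Total = 148 min; ⌈148/19⌉ = 8.
9 tracks each exceed half the capacity and cannot share a side, forcing at least 9 tape sides.
At least 9 tape sides are required, but only 8 are allowed.

No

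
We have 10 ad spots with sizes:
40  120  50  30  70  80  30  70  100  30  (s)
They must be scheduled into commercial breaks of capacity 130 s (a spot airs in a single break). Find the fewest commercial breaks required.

Total = 120 + 100 + 80 + 70 + 70 + 50 + 40 + 30 + 30 + 30 = 620 s.
Lower bound: ⌈620/130⌉ = 5 commercial breaks.
A packing using 5 commercial breaks:
  break 1: 120 = 120
  break 2: 100 + 30 = 130
  break 3: 80 + 50 = 130
  break 4: 70 + 40 = 110
  break 5: 70 + 30 + 30 = 130
This matches the lower bound, so 5 is optimal.

5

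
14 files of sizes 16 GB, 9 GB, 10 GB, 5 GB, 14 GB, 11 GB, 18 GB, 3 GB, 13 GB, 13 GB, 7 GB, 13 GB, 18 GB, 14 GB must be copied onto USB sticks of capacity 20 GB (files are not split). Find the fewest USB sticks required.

10

Total = 18 + 18 + 16 + 14 + 14 + 13 + 13 + 13 + 11 + 10 + 9 + 7 + 5 + 3 = 164 GB.
Lower bound: ⌈164/20⌉ = 9 USB sticks.
A packing using 10 USB sticks:
  USB stick 1: 18 = 18
  USB stick 2: 18 = 18
  USB stick 3: 16 + 3 = 19
  USB stick 4: 14 + 5 = 19
  USB stick 5: 14 = 14
  USB stick 6: 13 + 7 = 20
  USB stick 7: 13 = 13
  USB stick 8: 13 = 13
  USB stick 9: 11 + 9 = 20
  USB stick 10: 10 = 10
No arrangement into 9 USB sticks stays within capacity, so 10 is optimal.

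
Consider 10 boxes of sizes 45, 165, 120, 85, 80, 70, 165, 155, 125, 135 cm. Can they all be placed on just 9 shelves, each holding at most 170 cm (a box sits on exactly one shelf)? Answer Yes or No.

Yes

A valid assignment using 8 shelves:
  shelf 1: 165 = 165
  shelf 2: 165 = 165
  shelf 3: 155 = 155
  shelf 4: 135 = 135
  shelf 5: 125 + 45 = 170
  shelf 6: 120 = 120
  shelf 7: 85 + 80 = 165
  shelf 8: 70 = 70
That uses only 8 ≤ 9, so 9 shelves are enough.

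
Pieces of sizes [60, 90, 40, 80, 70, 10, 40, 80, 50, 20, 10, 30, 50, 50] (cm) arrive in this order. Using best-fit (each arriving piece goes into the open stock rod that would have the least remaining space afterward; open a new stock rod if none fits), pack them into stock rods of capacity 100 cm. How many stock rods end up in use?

7

  60 → stock rod 1 (new)  [load 60/100]
  90 → stock rod 2 (new)  [load 90/100]
  40 → stock rod 1  [load 100/100]
  80 → stock rod 3 (new)  [load 80/100]
  70 → stock rod 4 (new)  [load 70/100]
  10 → stock rod 2  [load 100/100]
  40 → stock rod 5 (new)  [load 40/100]
  80 → stock rod 6 (new)  [load 80/100]
  50 → stock rod 5  [load 90/100]
  20 → stock rod 3  [load 100/100]
  10 → stock rod 5  [load 100/100]
  30 → stock rod 4  [load 100/100]
  50 → stock rod 7 (new)  [load 50/100]
  50 → stock rod 7  [load 100/100]
7 stock rods opened.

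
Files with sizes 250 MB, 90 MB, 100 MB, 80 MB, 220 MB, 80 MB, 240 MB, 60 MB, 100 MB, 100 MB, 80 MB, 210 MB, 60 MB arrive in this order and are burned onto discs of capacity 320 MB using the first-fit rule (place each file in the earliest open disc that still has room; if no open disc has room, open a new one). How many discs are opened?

6

  250 → disc 1 (new)  [load 250/320]
  90 → disc 2 (new)  [load 90/320]
  100 → disc 2  [load 190/320]
  80 → disc 2  [load 270/320]
  220 → disc 3 (new)  [load 220/320]
  80 → disc 3  [load 300/320]
  240 → disc 4 (new)  [load 240/320]
  60 → disc 1  [load 310/320]
  100 → disc 5 (new)  [load 100/320]
  100 → disc 5  [load 200/320]
  80 → disc 4  [load 320/320]
  210 → disc 6 (new)  [load 210/320]
  60 → disc 5  [load 260/320]
6 discs opened.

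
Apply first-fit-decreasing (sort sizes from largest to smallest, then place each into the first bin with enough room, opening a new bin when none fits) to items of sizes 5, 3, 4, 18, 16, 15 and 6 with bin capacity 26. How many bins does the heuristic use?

3

Sorted descending: 18, 16, 15, 6, 5, 4, 3.
  18 → bin 1 (new)  [load 18/26]
  16 → bin 2 (new)  [load 16/26]
  15 → bin 3 (new)  [load 15/26]
  6 → bin 1  [load 24/26]
  5 → bin 2  [load 21/26]
  4 → bin 2  [load 25/26]
  3 → bin 3  [load 18/26]
3 bins opened.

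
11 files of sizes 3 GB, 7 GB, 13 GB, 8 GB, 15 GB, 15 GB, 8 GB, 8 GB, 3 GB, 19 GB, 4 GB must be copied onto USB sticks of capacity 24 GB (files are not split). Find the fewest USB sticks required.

5

Total = 19 + 15 + 15 + 13 + 8 + 8 + 8 + 7 + 4 + 3 + 3 = 103 GB.
Lower bound: ⌈103/24⌉ = 5 USB sticks.
A packing using 5 USB sticks:
  USB stick 1: 19 + 4 = 23
  USB stick 2: 15 + 8 = 23
  USB stick 3: 15 + 8 = 23
  USB stick 4: 13 + 8 + 3 = 24
  USB stick 5: 7 + 3 = 10
This matches the lower bound, so 5 is optimal.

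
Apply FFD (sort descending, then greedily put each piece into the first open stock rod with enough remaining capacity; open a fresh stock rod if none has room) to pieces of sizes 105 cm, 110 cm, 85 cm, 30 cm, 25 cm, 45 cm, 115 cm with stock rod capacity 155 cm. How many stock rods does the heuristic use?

Sorted descending: 115, 110, 105, 85, 45, 30, 25.
  115 → stock rod 1 (new)  [load 115/155]
  110 → stock rod 2 (new)  [load 110/155]
  105 → stock rod 3 (new)  [load 105/155]
  85 → stock rod 4 (new)  [load 85/155]
  45 → stock rod 2  [load 155/155]
  30 → stock rod 1  [load 145/155]
  25 → stock rod 3  [load 130/155]
4 stock rods opened.

4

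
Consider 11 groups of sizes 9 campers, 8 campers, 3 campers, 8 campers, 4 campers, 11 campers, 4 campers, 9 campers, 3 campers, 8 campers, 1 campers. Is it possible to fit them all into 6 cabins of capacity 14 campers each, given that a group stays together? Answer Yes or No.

Yes

A valid assignment using 6 cabins:
  cabin 1: 11 + 3 = 14
  cabin 2: 9 + 4 + 1 = 14
  cabin 3: 9 + 4 = 13
  cabin 4: 8 + 3 = 11
  cabin 5: 8 = 8
  cabin 6: 8 = 8
Every load is within 14 campers, so 6 cabins suffice.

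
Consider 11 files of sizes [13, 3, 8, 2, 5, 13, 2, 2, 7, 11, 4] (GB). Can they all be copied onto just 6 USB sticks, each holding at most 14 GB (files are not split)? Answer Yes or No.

Yes

A valid assignment using 6 USB sticks:
  USB stick 1: 13 = 13
  USB stick 2: 13 = 13
  USB stick 3: 11 + 3 = 14
  USB stick 4: 8 + 5 = 13
  USB stick 5: 7 + 4 + 2 = 13
  USB stick 6: 2 + 2 = 4
Every load is within 14 GB, so 6 USB sticks suffice.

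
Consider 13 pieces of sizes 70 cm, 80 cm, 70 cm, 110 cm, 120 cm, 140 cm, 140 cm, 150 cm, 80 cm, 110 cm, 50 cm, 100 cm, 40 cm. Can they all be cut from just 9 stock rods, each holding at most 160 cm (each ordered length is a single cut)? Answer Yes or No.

A valid assignment using 9 stock rods:
  stock rod 1: 150 = 150
  stock rod 2: 140 = 140
  stock rod 3: 140 = 140
  stock rod 4: 120 + 40 = 160
  stock rod 5: 110 + 50 = 160
  stock rod 6: 110 = 110
  stock rod 7: 100 = 100
  stock rod 8: 80 + 80 = 160
  stock rod 9: 70 + 70 = 140
Every load is within 160 cm, so 9 stock rods suffice.

Yes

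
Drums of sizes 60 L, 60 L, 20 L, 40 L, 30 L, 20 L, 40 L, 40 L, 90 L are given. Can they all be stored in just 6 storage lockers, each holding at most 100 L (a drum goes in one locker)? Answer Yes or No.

Yes

A valid assignment using 5 storage lockers:
  locker 1: 90 = 90
  locker 2: 60 + 40 = 100
  locker 3: 60 + 40 = 100
  locker 4: 40 + 30 + 20 = 90
  locker 5: 20 = 20
That uses only 5 ≤ 6, so 6 storage lockers are enough.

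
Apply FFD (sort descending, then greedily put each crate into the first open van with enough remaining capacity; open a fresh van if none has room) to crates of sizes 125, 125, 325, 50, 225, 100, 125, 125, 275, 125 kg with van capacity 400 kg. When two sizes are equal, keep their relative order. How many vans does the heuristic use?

Sorted descending: 325, 275, 225, 125, 125, 125, 125, 125, 100, 50.
  325 → van 1 (new)  [load 325/400]
  275 → van 2 (new)  [load 275/400]
  225 → van 3 (new)  [load 225/400]
  125 → van 2  [load 400/400]
  125 → van 3  [load 350/400]
  125 → van 4 (new)  [load 125/400]
  125 → van 4  [load 250/400]
  125 → van 4  [load 375/400]
  100 → van 5 (new)  [load 100/400]
  50 → van 1  [load 375/400]
5 vans opened.

5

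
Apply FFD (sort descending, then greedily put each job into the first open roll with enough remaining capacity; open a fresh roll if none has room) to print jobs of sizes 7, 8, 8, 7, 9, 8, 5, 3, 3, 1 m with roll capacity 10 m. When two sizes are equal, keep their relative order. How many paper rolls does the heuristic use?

Sorted descending: 9, 8, 8, 8, 7, 7, 5, 3, 3, 1.
  9 → roll 1 (new)  [load 9/10]
  8 → roll 2 (new)  [load 8/10]
  8 → roll 3 (new)  [load 8/10]
  8 → roll 4 (new)  [load 8/10]
  7 → roll 5 (new)  [load 7/10]
  7 → roll 6 (new)  [load 7/10]
  5 → roll 7 (new)  [load 5/10]
  3 → roll 5  [load 10/10]
  3 → roll 6  [load 10/10]
  1 → roll 1  [load 10/10]
7 paper rolls opened.

7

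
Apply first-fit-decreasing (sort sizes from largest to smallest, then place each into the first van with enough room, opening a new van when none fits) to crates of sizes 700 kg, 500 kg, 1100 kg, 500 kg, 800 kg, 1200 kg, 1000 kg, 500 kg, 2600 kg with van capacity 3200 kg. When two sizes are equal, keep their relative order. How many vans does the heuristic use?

Sorted descending: 2600, 1200, 1100, 1000, 800, 700, 500, 500, 500.
  2600 → van 1 (new)  [load 2600/3200]
  1200 → van 2 (new)  [load 1200/3200]
  1100 → van 2  [load 2300/3200]
  1000 → van 3 (new)  [load 1000/3200]
  800 → van 2  [load 3100/3200]
  700 → van 3  [load 1700/3200]
  500 → van 1  [load 3100/3200]
  500 → van 3  [load 2200/3200]
  500 → van 3  [load 2700/3200]
3 vans opened.

3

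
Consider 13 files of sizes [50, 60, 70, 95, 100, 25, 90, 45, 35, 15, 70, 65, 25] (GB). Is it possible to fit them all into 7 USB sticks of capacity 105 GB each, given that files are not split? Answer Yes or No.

Total = 745 GB; ⌈745/105⌉ = 8.
At least 8 USB sticks are required, but only 7 are allowed.

No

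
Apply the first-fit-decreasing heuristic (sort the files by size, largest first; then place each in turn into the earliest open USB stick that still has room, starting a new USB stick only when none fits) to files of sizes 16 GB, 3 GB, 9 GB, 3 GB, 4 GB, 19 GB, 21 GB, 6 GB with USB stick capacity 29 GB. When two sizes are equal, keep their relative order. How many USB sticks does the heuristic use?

Sorted descending: 21, 19, 16, 9, 6, 4, 3, 3.
  21 → USB stick 1 (new)  [load 21/29]
  19 → USB stick 2 (new)  [load 19/29]
  16 → USB stick 3 (new)  [load 16/29]
  9 → USB stick 2  [load 28/29]
  6 → USB stick 1  [load 27/29]
  4 → USB stick 3  [load 20/29]
  3 → USB stick 3  [load 23/29]
  3 → USB stick 3  [load 26/29]
3 USB sticks opened.

3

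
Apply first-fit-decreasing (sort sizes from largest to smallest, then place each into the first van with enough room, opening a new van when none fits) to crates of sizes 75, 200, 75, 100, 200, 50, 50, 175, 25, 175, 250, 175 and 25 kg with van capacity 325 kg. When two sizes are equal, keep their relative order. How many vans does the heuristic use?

Sorted descending: 250, 200, 200, 175, 175, 175, 100, 75, 75, 50, 50, 25, 25.
  250 → van 1 (new)  [load 250/325]
  200 → van 2 (new)  [load 200/325]
  200 → van 3 (new)  [load 200/325]
  175 → van 4 (new)  [load 175/325]
  175 → van 5 (new)  [load 175/325]
  175 → van 6 (new)  [load 175/325]
  100 → van 2  [load 300/325]
  75 → van 1  [load 325/325]
  75 → van 3  [load 275/325]
  50 → van 3  [load 325/325]
  50 → van 4  [load 225/325]
  25 → van 2  [load 325/325]
  25 → van 4  [load 250/325]
6 vans opened.

6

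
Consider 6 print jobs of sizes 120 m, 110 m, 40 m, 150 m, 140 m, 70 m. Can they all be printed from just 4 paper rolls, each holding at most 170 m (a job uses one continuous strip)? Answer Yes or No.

No

Total = 630 m; ⌈630/170⌉ = 4.
The bound of 4 does not rule out 4, but exhaustive search shows no assignment into 4 paper rolls of capacity 170 m exists — the minimum is 5.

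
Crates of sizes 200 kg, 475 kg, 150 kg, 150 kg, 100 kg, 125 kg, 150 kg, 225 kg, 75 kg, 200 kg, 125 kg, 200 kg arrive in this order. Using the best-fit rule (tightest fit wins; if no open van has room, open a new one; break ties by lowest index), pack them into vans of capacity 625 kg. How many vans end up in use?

4

  200 → van 1 (new)  [load 200/625]
  475 → van 2 (new)  [load 475/625]
  150 → van 2  [load 625/625]
  150 → van 1  [load 350/625]
  100 → van 1  [load 450/625]
  125 → van 1  [load 575/625]
  150 → van 3 (new)  [load 150/625]
  225 → van 3  [load 375/625]
  75 → van 3  [load 450/625]
  200 → van 4 (new)  [load 200/625]
  125 → van 3  [load 575/625]
  200 → van 4  [load 400/625]
4 vans opened.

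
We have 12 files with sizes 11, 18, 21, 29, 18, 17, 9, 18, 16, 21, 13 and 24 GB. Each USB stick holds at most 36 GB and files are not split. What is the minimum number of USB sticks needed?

7

Total = 29 + 24 + 21 + 21 + 18 + 18 + 18 + 17 + 16 + 13 + 11 + 9 = 215 GB.
Lower bound: ⌈215/36⌉ = 6 USB sticks.
A packing using 7 USB sticks:
  USB stick 1: 29 = 29
  USB stick 2: 24 + 11 = 35
  USB stick 3: 21 + 13 = 34
  USB stick 4: 21 + 9 = 30
  USB stick 5: 18 + 18 = 36
  USB stick 6: 18 + 17 = 35
  USB stick 7: 16 = 16
No arrangement into 6 USB sticks stays within capacity, so 7 is optimal.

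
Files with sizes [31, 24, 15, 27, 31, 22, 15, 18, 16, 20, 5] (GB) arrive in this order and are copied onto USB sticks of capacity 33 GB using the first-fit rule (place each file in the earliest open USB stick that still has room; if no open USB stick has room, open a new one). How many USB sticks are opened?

9

  31 → USB stick 1 (new)  [load 31/33]
  24 → USB stick 2 (new)  [load 24/33]
  15 → USB stick 3 (new)  [load 15/33]
  27 → USB stick 4 (new)  [load 27/33]
  31 → USB stick 5 (new)  [load 31/33]
  22 → USB stick 6 (new)  [load 22/33]
  15 → USB stick 3  [load 30/33]
  18 → USB stick 7 (new)  [load 18/33]
  16 → USB stick 8 (new)  [load 16/33]
  20 → USB stick 9 (new)  [load 20/33]
  5 → USB stick 2  [load 29/33]
9 USB sticks opened.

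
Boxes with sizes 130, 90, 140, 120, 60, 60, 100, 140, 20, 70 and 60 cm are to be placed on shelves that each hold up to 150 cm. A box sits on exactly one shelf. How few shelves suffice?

Total = 140 + 140 + 130 + 120 + 100 + 90 + 70 + 60 + 60 + 60 + 20 = 990 cm.
Lower bound: ⌈990/150⌉ = 7 shelves.
A packing using 8 shelves:
  shelf 1: 140 = 140
  shelf 2: 140 = 140
  shelf 3: 130 + 20 = 150
  shelf 4: 120 = 120
  shelf 5: 100 = 100
  shelf 6: 90 + 60 = 150
  shelf 7: 70 + 60 = 130
  shelf 8: 60 = 60
No arrangement into 7 shelves stays within capacity, so 8 is optimal.

8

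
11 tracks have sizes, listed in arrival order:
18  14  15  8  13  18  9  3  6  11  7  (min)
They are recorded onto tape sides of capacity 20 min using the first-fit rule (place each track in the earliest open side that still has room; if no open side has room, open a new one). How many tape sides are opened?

  18 → side 1 (new)  [load 18/20]
  14 → side 2 (new)  [load 14/20]
  15 → side 3 (new)  [load 15/20]
  8 → side 4 (new)  [load 8/20]
  13 → side 5 (new)  [load 13/20]
  18 → side 6 (new)  [load 18/20]
  9 → side 4  [load 17/20]
  3 → side 2  [load 17/20]
  6 → side 5  [load 19/20]
  11 → side 7 (new)  [load 11/20]
  7 → side 7  [load 18/20]
7 tape sides opened.

7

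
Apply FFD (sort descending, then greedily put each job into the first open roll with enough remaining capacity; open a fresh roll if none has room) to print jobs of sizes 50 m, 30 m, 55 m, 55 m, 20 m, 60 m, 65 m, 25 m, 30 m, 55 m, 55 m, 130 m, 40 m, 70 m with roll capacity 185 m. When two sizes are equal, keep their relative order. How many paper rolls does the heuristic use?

5

Sorted descending: 130, 70, 65, 60, 55, 55, 55, 55, 50, 40, 30, 30, 25, 20.
  130 → roll 1 (new)  [load 130/185]
  70 → roll 2 (new)  [load 70/185]
  65 → roll 2  [load 135/185]
  60 → roll 3 (new)  [load 60/185]
  55 → roll 1  [load 185/185]
  55 → roll 3  [load 115/185]
  55 → roll 3  [load 170/185]
  55 → roll 4 (new)  [load 55/185]
  50 → roll 2  [load 185/185]
  40 → roll 4  [load 95/185]
  30 → roll 4  [load 125/185]
  30 → roll 4  [load 155/185]
  25 → roll 4  [load 180/185]
  20 → roll 5 (new)  [load 20/185]
5 paper rolls opened.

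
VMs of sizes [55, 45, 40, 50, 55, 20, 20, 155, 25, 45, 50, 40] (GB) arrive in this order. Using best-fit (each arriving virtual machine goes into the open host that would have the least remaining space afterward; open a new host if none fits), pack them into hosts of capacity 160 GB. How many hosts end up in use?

  55 → host 1 (new)  [load 55/160]
  45 → host 1  [load 100/160]
  40 → host 1  [load 140/160]
  50 → host 2 (new)  [load 50/160]
  55 → host 2  [load 105/160]
  20 → host 1  [load 160/160]
  20 → host 2  [load 125/160]
  155 → host 3 (new)  [load 155/160]
  25 → host 2  [load 150/160]
  45 → host 4 (new)  [load 45/160]
  50 → host 4  [load 95/160]
  40 → host 4  [load 135/160]
4 hosts opened.

4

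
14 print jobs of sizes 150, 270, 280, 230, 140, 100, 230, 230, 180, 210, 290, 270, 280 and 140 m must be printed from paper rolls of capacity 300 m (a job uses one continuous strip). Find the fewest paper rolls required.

Total = 290 + 280 + 280 + 270 + 270 + 230 + 230 + 230 + 210 + 180 + 150 + 140 + 140 + 100 = 3000 m.
Lower bound: ⌈3000/300⌉ = 10 paper rolls.
A packing using 12 paper rolls:
  roll 1: 290 = 290
  roll 2: 280 = 280
  roll 3: 280 = 280
  roll 4: 270 = 270
  roll 5: 270 = 270
  roll 6: 230 = 230
  roll 7: 230 = 230
  roll 8: 230 = 230
  roll 9: 210 = 210
  roll 10: 180 + 100 = 280
  roll 11: 150 + 140 = 290
  roll 12: 140 = 140
No arrangement into 11 paper rolls stays within capacity, so 12 is optimal.

12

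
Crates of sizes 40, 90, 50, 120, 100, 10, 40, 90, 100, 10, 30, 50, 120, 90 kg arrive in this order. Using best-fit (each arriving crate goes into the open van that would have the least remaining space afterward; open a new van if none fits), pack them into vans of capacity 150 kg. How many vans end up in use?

7

  40 → van 1 (new)  [load 40/150]
  90 → van 1  [load 130/150]
  50 → van 2 (new)  [load 50/150]
  120 → van 3 (new)  [load 120/150]
  100 → van 2  [load 150/150]
  10 → van 1  [load 140/150]
  40 → van 4 (new)  [load 40/150]
  90 → van 4  [load 130/150]
  100 → van 5 (new)  [load 100/150]
  10 → van 1  [load 150/150]
  30 → van 3  [load 150/150]
  50 → van 5  [load 150/150]
  120 → van 6 (new)  [load 120/150]
  90 → van 7 (new)  [load 90/150]
7 vans opened.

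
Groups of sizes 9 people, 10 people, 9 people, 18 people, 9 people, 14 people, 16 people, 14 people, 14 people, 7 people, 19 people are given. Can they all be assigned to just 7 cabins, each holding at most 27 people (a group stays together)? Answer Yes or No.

Yes

A valid assignment using 6 cabins:
  cabin 1: 19 + 7 = 26
  cabin 2: 18 + 9 = 27
  cabin 3: 16 + 10 = 26
  cabin 4: 14 + 9 = 23
  cabin 5: 14 + 9 = 23
  cabin 6: 14 = 14
That uses only 6 ≤ 7, so 7 cabins are enough.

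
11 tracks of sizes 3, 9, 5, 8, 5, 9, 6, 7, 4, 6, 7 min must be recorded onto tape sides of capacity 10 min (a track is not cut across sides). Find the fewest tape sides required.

Total = 9 + 9 + 8 + 7 + 7 + 6 + 6 + 5 + 5 + 4 + 3 = 69 min.
Lower bound: ⌈69/10⌉ = 7 tape sides.
A packing using 8 tape sides:
  side 1: 9 = 9
  side 2: 9 = 9
  side 3: 8 = 8
  side 4: 7 + 3 = 10
  side 5: 7 = 7
  side 6: 6 + 4 = 10
  side 7: 6 = 6
  side 8: 5 + 5 = 10
No arrangement into 7 tape sides stays within capacity, so 8 is optimal.

8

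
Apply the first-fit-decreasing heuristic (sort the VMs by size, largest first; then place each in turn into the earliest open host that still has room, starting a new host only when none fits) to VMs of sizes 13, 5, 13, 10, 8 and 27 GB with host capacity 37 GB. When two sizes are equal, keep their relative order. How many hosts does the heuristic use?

Sorted descending: 27, 13, 13, 10, 8, 5.
  27 → host 1 (new)  [load 27/37]
  13 → host 2 (new)  [load 13/37]
  13 → host 2  [load 26/37]
  10 → host 1  [load 37/37]
  8 → host 2  [load 34/37]
  5 → host 3 (new)  [load 5/37]
3 hosts opened.

3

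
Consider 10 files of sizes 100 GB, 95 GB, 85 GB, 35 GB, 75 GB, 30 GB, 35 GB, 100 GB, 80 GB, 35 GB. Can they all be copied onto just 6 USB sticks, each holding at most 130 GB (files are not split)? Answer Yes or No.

A valid assignment using 6 USB sticks:
  USB stick 1: 100 + 30 = 130
  USB stick 2: 100 = 100
  USB stick 3: 95 + 35 = 130
  USB stick 4: 85 + 35 = 120
  USB stick 5: 80 + 35 = 115
  USB stick 6: 75 = 75
Every load is within 130 GB, so 6 USB sticks suffice.

Yes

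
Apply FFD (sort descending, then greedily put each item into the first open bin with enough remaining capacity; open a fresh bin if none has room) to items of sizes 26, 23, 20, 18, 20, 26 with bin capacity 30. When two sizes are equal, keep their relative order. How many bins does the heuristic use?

6

Sorted descending: 26, 26, 23, 20, 20, 18.
  26 → bin 1 (new)  [load 26/30]
  26 → bin 2 (new)  [load 26/30]
  23 → bin 3 (new)  [load 23/30]
  20 → bin 4 (new)  [load 20/30]
  20 → bin 5 (new)  [load 20/30]
  18 → bin 6 (new)  [load 18/30]
6 bins opened.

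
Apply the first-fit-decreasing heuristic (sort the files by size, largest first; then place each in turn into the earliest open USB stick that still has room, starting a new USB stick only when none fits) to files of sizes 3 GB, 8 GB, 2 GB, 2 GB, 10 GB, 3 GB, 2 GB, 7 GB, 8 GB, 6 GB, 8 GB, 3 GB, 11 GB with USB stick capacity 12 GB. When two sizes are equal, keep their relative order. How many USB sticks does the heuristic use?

Sorted descending: 11, 10, 8, 8, 8, 7, 6, 3, 3, 3, 2, 2, 2.
  11 → USB stick 1 (new)  [load 11/12]
  10 → USB stick 2 (new)  [load 10/12]
  8 → USB stick 3 (new)  [load 8/12]
  8 → USB stick 4 (new)  [load 8/12]
  8 → USB stick 5 (new)  [load 8/12]
  7 → USB stick 6 (new)  [load 7/12]
  6 → USB stick 7 (new)  [load 6/12]
  3 → USB stick 3  [load 11/12]
  3 → USB stick 4  [load 11/12]
  3 → USB stick 5  [load 11/12]
  2 → USB stick 2  [load 12/12]
  2 → USB stick 6  [load 9/12]
  2 → USB stick 6  [load 11/12]
7 USB sticks opened.

7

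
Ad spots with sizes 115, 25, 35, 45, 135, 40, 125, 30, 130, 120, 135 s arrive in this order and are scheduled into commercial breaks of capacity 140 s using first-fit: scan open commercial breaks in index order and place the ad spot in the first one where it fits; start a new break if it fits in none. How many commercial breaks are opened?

  115 → break 1 (new)  [load 115/140]
  25 → break 1  [load 140/140]
  35 → break 2 (new)  [load 35/140]
  45 → break 2  [load 80/140]
  135 → break 3 (new)  [load 135/140]
  40 → break 2  [load 120/140]
  125 → break 4 (new)  [load 125/140]
  30 → break 5 (new)  [load 30/140]
  130 → break 6 (new)  [load 130/140]
  120 → break 7 (new)  [load 120/140]
  135 → break 8 (new)  [load 135/140]
8 commercial breaks opened.

8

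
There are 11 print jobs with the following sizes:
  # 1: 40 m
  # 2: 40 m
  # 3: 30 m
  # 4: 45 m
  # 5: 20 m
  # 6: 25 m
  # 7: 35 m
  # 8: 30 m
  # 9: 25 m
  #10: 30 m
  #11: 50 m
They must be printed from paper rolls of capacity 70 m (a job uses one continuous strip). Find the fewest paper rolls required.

Total = 50 + 45 + 40 + 40 + 35 + 30 + 30 + 30 + 25 + 25 + 20 = 370 m.
Lower bound: ⌈370/70⌉ = 6 paper rolls.
A packing using 6 paper rolls:
  roll 1: 50 + 20 = 70
  roll 2: 45 + 25 = 70
  roll 3: 40 + 30 = 70
  roll 4: 40 + 30 = 70
  roll 5: 35 + 30 = 65
  roll 6: 25 = 25
This matches the lower bound, so 6 is optimal.

6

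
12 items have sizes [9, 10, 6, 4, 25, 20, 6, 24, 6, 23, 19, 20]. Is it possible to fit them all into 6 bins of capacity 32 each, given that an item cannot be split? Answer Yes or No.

A valid assignment using 6 bins:
  bin 1: 25 + 6 = 31
  bin 2: 24 + 6 = 30
  bin 3: 23 + 9 = 32
  bin 4: 20 + 10 = 30
  bin 5: 20 + 6 + 4 = 30
  bin 6: 19 = 19
Every load is within 32, so 6 bins suffice.

Yes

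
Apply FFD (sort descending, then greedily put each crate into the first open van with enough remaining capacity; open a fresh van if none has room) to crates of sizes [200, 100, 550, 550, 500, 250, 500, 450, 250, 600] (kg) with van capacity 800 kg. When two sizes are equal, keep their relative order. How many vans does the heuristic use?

6

Sorted descending: 600, 550, 550, 500, 500, 450, 250, 250, 200, 100.
  600 → van 1 (new)  [load 600/800]
  550 → van 2 (new)  [load 550/800]
  550 → van 3 (new)  [load 550/800]
  500 → van 4 (new)  [load 500/800]
  500 → van 5 (new)  [load 500/800]
  450 → van 6 (new)  [load 450/800]
  250 → van 2  [load 800/800]
  250 → van 3  [load 800/800]
  200 → van 1  [load 800/800]
  100 → van 4  [load 600/800]
6 vans opened.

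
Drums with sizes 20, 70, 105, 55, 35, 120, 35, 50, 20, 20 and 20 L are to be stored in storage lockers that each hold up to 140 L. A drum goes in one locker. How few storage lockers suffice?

Total = 120 + 105 + 70 + 55 + 50 + 35 + 35 + 20 + 20 + 20 + 20 = 550 L.
Lower bound: ⌈550/140⌉ = 4 storage lockers.
A packing using 4 storage lockers:
  locker 1: 120 + 20 = 140
  locker 2: 105 + 35 = 140
  locker 3: 70 + 50 + 20 = 140
  locker 4: 55 + 35 + 20 + 20 = 130
This matches the lower bound, so 4 is optimal.

4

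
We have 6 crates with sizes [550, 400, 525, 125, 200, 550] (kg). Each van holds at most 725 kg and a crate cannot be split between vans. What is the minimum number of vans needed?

4

Total = 550 + 550 + 525 + 400 + 200 + 125 = 2350 kg.
Lower bound: ⌈2350/725⌉ = 4 vans.
A packing using 4 vans:
  van 1: 550 + 125 = 675
  van 2: 550 = 550
  van 3: 525 + 200 = 725
  van 4: 400 = 400
This matches the lower bound, so 4 is optimal.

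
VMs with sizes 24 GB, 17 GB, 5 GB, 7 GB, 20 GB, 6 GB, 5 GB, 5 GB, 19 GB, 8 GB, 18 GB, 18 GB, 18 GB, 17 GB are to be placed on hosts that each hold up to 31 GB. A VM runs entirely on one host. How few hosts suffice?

Total = 24 + 20 + 19 + 18 + 18 + 18 + 17 + 17 + 8 + 7 + 6 + 5 + 5 + 5 = 187 GB.
Lower bound: ⌈187/31⌉ = 7 hosts.
Also, 8 VMs each exceed 31/2 GB, and no two of those can share a host, so at least 8 hosts are needed.
A packing using 8 hosts:
  host 1: 24 + 7 = 31
  host 2: 20 + 8 = 28
  host 3: 19 + 6 + 5 = 30
  host 4: 18 + 5 + 5 = 28
  host 5: 18 = 18
  host 6: 18 = 18
  host 7: 17 = 17
  host 8: 17 = 17
This matches the lower bound, so 8 is optimal.

8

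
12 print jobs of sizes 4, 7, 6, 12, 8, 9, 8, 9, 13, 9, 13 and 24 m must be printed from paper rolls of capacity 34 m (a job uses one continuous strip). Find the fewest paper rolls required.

Total = 24 + 13 + 13 + 12 + 9 + 9 + 9 + 8 + 8 + 7 + 6 + 4 = 122 m.
Lower bound: ⌈122/34⌉ = 4 paper rolls.
A packing using 4 paper rolls:
  roll 1: 24 + 9 = 33
  roll 2: 13 + 13 + 8 = 34
  roll 3: 12 + 9 + 9 + 4 = 34
  roll 4: 8 + 7 + 6 = 21
This matches the lower bound, so 4 is optimal.

4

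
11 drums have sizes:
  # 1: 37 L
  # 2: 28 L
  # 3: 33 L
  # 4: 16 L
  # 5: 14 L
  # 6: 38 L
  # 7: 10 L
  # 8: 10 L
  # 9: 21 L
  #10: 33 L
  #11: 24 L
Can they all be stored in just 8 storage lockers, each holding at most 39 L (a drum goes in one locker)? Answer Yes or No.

Yes

A valid assignment using 8 storage lockers:
  locker 1: 38 = 38
  locker 2: 37 = 37
  locker 3: 33 = 33
  locker 4: 33 = 33
  locker 5: 28 + 10 = 38
  locker 6: 24 + 14 = 38
  locker 7: 21 + 16 = 37
  locker 8: 10 = 10
Every load is within 39 L, so 8 storage lockers suffice.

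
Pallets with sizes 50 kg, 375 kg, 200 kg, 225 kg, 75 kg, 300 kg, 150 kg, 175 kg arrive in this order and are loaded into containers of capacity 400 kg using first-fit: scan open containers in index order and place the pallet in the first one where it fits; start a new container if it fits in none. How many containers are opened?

  50 → container 1 (new)  [load 50/400]
  375 → container 2 (new)  [load 375/400]
  200 → container 1  [load 250/400]
  225 → container 3 (new)  [load 225/400]
  75 → container 1  [load 325/400]
  300 → container 4 (new)  [load 300/400]
  150 → container 3  [load 375/400]
  175 → container 5 (new)  [load 175/400]
5 containers opened.

5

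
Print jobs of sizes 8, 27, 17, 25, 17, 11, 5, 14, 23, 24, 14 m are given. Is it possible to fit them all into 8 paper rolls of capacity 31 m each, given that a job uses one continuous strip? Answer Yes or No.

Yes

A valid assignment using 7 paper rolls:
  roll 1: 27 = 27
  roll 2: 25 + 5 = 30
  roll 3: 24 = 24
  roll 4: 23 + 8 = 31
  roll 5: 17 + 14 = 31
  roll 6: 17 + 14 = 31
  roll 7: 11 = 11
That uses only 7 ≤ 8, so 8 paper rolls are enough.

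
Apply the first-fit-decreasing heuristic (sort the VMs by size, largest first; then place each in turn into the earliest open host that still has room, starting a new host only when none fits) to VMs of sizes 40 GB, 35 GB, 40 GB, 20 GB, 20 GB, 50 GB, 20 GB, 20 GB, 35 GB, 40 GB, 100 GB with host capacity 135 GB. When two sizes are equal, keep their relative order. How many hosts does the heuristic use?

4

Sorted descending: 100, 50, 40, 40, 40, 35, 35, 20, 20, 20, 20.
  100 → host 1 (new)  [load 100/135]
  50 → host 2 (new)  [load 50/135]
  40 → host 2  [load 90/135]
  40 → host 2  [load 130/135]
  40 → host 3 (new)  [load 40/135]
  35 → host 1  [load 135/135]
  35 → host 3  [load 75/135]
  20 → host 3  [load 95/135]
  20 → host 3  [load 115/135]
  20 → host 3  [load 135/135]
  20 → host 4 (new)  [load 20/135]
4 hosts opened.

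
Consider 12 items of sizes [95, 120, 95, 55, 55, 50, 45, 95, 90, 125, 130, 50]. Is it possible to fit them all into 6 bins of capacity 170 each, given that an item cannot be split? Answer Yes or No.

Total = 1005; ⌈1005/170⌉ = 6.
7 items each exceed half the capacity and cannot share a bin, forcing at least 7 bins.
At least 7 bins are required, but only 6 are allowed.

No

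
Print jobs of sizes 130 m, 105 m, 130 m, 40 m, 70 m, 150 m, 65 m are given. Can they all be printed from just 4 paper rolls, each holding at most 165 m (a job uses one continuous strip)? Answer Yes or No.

No

Total = 690 m; ⌈690/165⌉ = 5.
At least 5 paper rolls are required, but only 4 are allowed.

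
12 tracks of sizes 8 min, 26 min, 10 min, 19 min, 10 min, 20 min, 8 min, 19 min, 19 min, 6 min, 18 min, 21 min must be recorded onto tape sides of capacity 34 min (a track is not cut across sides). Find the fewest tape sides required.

Total = 26 + 21 + 20 + 19 + 19 + 19 + 18 + 10 + 10 + 8 + 8 + 6 = 184 min.
Lower bound: ⌈184/34⌉ = 6 tape sides.
Also, 7 tracks each exceed 17 min, and no two of those can share a side, so at least 7 tape sides are needed.
A packing using 7 tape sides:
  side 1: 26 + 8 = 34
  side 2: 21 + 10 = 31
  side 3: 20 + 10 = 30
  side 4: 19 + 8 + 6 = 33
  side 5: 19 = 19
  side 6: 19 = 19
  side 7: 18 = 18
This matches the lower bound, so 7 is optimal.

7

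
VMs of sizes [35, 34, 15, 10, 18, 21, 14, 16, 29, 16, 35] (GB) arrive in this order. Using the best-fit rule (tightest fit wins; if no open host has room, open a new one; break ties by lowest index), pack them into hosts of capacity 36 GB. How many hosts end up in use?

8

  35 → host 1 (new)  [load 35/36]
  34 → host 2 (new)  [load 34/36]
  15 → host 3 (new)  [load 15/36]
  10 → host 3  [load 25/36]
  18 → host 4 (new)  [load 18/36]
  21 → host 5 (new)  [load 21/36]
  14 → host 5  [load 35/36]
  16 → host 4  [load 34/36]
  29 → host 6 (new)  [load 29/36]
  16 → host 7 (new)  [load 16/36]
  35 → host 8 (new)  [load 35/36]
8 hosts opened.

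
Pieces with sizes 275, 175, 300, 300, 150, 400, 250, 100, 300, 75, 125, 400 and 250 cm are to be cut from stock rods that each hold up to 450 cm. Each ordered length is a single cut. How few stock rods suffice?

Total = 400 + 400 + 300 + 300 + 300 + 275 + 250 + 250 + 175 + 150 + 125 + 100 + 75 = 3100 cm.
Lower bound: ⌈3100/450⌉ = 7 stock rods.
Also, 8 pieces each exceed 225 cm, and no two of those can share a stock rod, so at least 8 stock rods are needed.
A packing using 8 stock rods:
  stock rod 1: 400 = 400
  stock rod 2: 400 = 400
  stock rod 3: 300 + 150 = 450
  stock rod 4: 300 + 125 = 425
  stock rod 5: 300 + 100 = 400
  stock rod 6: 275 + 175 = 450
  stock rod 7: 250 + 75 = 325
  stock rod 8: 250 = 250
This matches the lower bound, so 8 is optimal.

8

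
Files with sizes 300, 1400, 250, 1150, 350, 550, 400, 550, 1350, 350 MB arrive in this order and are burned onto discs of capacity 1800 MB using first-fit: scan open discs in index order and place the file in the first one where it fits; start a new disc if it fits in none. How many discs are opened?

  300 → disc 1 (new)  [load 300/1800]
  1400 → disc 1  [load 1700/1800]
  250 → disc 2 (new)  [load 250/1800]
  1150 → disc 2  [load 1400/1800]
  350 → disc 2  [load 1750/1800]
  550 → disc 3 (new)  [load 550/1800]
  400 → disc 3  [load 950/1800]
  550 → disc 3  [load 1500/1800]
  1350 → disc 4 (new)  [load 1350/1800]
  350 → disc 4  [load 1700/1800]
4 discs opened.

4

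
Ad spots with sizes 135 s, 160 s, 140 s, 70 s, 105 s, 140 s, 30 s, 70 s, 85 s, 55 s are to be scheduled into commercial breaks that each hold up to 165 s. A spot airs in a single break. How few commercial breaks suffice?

Total = 160 + 140 + 140 + 135 + 105 + 85 + 70 + 70 + 55 + 30 = 990 s.
Lower bound: ⌈990/165⌉ = 6 commercial breaks.
A packing using 7 commercial breaks:
  break 1: 160 = 160
  break 2: 140 = 140
  break 3: 140 = 140
  break 4: 135 + 30 = 165
  break 5: 105 + 55 = 160
  break 6: 85 + 70 = 155
  break 7: 70 = 70
No arrangement into 6 commercial breaks stays within capacity, so 7 is optimal.

7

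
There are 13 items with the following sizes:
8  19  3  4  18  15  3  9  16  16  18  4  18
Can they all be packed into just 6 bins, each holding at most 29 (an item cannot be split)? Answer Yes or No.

No

Total = 151; ⌈151/29⌉ = 6.
7 items each exceed half the capacity and cannot share a bin, forcing at least 7 bins.
At least 7 bins are required, but only 6 are allowed.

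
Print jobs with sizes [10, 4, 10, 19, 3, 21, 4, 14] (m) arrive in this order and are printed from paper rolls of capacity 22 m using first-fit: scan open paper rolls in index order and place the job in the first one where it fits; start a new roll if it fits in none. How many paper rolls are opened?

  10 → roll 1 (new)  [load 10/22]
  4 → roll 1  [load 14/22]
  10 → roll 2 (new)  [load 10/22]
  19 → roll 3 (new)  [load 19/22]
  3 → roll 1  [load 17/22]
  21 → roll 4 (new)  [load 21/22]
  4 → roll 1  [load 21/22]
  14 → roll 5 (new)  [load 14/22]
5 paper rolls opened.

5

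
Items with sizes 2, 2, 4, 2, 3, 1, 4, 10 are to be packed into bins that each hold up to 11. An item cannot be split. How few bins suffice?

3

Total = 10 + 4 + 4 + 3 + 2 + 2 + 2 + 1 = 28.
Lower bound: ⌈28/11⌉ = 3 bins.
A packing using 3 bins:
  bin 1: 10 + 1 = 11
  bin 2: 4 + 4 + 3 = 11
  bin 3: 2 + 2 + 2 = 6
This matches the lower bound, so 3 is optimal.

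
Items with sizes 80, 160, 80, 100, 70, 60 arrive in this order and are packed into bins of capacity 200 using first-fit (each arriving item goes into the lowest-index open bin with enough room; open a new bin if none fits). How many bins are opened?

4

  80 → bin 1 (new)  [load 80/200]
  160 → bin 2 (new)  [load 160/200]
  80 → bin 1  [load 160/200]
  100 → bin 3 (new)  [load 100/200]
  70 → bin 3  [load 170/200]
  60 → bin 4 (new)  [load 60/200]
4 bins opened.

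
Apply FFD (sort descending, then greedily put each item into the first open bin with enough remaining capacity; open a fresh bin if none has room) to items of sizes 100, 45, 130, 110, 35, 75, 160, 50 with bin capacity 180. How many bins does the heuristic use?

Sorted descending: 160, 130, 110, 100, 75, 50, 45, 35.
  160 → bin 1 (new)  [load 160/180]
  130 → bin 2 (new)  [load 130/180]
  110 → bin 3 (new)  [load 110/180]
  100 → bin 4 (new)  [load 100/180]
  75 → bin 4  [load 175/180]
  50 → bin 2  [load 180/180]
  45 → bin 3  [load 155/180]
  35 → bin 5 (new)  [load 35/180]
5 bins opened.

5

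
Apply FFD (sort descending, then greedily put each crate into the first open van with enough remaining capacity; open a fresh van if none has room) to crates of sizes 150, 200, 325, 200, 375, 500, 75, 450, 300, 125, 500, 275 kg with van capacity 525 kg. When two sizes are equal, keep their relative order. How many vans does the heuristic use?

7

Sorted descending: 500, 500, 450, 375, 325, 300, 275, 200, 200, 150, 125, 75.
  500 → van 1 (new)  [load 500/525]
  500 → van 2 (new)  [load 500/525]
  450 → van 3 (new)  [load 450/525]
  375 → van 4 (new)  [load 375/525]
  325 → van 5 (new)  [load 325/525]
  300 → van 6 (new)  [load 300/525]
  275 → van 7 (new)  [load 275/525]
  200 → van 5  [load 525/525]
  200 → van 6  [load 500/525]
  150 → van 4  [load 525/525]
  125 → van 7  [load 400/525]
  75 → van 3  [load 525/525]
7 vans opened.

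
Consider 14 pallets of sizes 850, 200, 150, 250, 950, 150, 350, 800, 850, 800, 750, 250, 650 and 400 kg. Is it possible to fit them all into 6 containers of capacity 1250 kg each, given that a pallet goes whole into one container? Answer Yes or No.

Total = 7400 kg; ⌈7400/1250⌉ = 6.
7 pallets each exceed half the capacity and cannot share a container, forcing at least 7 containers.
At least 7 containers are required, but only 6 are allowed.

No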